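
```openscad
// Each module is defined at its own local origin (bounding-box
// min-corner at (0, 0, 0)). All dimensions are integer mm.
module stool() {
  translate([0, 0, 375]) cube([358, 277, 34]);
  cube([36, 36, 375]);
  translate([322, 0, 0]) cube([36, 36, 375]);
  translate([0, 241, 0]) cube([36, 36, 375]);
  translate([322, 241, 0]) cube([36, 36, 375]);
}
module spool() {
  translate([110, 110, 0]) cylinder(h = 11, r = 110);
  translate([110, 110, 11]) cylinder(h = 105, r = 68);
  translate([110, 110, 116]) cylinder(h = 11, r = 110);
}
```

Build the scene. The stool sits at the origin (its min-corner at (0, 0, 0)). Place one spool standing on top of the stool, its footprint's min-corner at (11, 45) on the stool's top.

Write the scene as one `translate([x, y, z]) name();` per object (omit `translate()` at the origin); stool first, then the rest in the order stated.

stool();
translate([11, 45, 409]) spool();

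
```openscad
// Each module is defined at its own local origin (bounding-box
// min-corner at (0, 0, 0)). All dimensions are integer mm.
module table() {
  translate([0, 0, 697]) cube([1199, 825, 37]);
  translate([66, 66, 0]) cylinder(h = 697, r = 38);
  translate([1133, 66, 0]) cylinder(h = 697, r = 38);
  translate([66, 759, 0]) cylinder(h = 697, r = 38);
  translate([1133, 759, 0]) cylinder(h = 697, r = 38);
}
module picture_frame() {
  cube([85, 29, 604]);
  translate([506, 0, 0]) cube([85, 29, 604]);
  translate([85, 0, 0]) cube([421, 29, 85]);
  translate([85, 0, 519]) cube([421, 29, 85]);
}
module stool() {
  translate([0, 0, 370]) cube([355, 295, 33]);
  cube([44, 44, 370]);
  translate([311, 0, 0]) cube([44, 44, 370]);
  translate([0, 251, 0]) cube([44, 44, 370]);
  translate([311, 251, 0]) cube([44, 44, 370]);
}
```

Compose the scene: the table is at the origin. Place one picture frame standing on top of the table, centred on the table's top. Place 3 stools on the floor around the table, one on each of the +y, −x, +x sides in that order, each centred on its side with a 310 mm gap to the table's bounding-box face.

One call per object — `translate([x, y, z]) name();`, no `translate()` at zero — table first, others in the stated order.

table();
translate([304, 398, 734]) picture_frame();
translate([422, 1135, 0]) stool();
translate([-665, 265, 0]) stool();
translate([1509, 265, 0]) stool();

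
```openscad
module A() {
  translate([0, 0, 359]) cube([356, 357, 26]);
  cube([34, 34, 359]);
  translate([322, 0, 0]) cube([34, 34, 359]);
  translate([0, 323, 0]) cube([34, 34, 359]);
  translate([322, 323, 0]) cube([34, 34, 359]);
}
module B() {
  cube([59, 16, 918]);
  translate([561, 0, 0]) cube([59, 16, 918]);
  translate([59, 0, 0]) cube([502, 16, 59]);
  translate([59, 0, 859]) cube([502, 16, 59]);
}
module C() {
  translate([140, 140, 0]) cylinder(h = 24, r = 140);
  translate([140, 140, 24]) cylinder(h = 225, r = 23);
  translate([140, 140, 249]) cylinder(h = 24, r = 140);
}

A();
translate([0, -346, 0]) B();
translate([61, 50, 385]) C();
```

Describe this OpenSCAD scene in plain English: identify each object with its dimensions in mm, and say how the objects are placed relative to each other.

A is a simple wooden stool: a rectangular seat 356 mm (x) by 357 mm (y), 26 mm thick, top face at z = 385 mm, on four square legs, each 34×34 mm in cross-section. The legs rest on z = 0, each flush with a corner of the seat.

B is a picture frame with a 502×800 mm rectangular opening (x by z) and a uniform 59 mm border on every side. Frame depth is 16 mm along y. It is built from two vertical stiles running the full outside height and two horizontal rails spanning the gap between the stiles.

C is a spool: two coaxial disc flanges of radius 140 mm and thickness 24 mm, joined by a core cylinder of radius 23 mm and height 225 mm. The lower flange rests on z = 0 and the three cylinders share a vertical axis.

The picture frame is on the floor beside the stool on its −y side. The spool is on top of the stool.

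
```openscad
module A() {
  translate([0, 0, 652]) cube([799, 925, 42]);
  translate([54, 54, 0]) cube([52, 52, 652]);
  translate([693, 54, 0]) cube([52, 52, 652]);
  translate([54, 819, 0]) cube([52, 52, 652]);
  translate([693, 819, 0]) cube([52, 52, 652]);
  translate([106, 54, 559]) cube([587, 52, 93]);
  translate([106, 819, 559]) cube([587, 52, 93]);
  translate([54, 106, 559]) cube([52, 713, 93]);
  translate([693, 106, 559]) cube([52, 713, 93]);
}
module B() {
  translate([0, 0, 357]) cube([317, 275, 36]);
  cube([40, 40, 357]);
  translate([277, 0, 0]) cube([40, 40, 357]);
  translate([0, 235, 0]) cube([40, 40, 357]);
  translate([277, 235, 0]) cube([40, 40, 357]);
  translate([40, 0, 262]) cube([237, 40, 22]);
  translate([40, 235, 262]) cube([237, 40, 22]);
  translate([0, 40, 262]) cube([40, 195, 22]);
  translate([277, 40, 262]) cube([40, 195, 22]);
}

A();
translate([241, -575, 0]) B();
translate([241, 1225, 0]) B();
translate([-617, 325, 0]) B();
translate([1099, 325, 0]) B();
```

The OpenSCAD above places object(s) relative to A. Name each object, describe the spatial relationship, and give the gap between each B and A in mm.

A is a table. B is a stool. Four stools sit around the table at the −y, +y, −x, +x sides. The gap between each stool and the table is 300 mm.

Each stool's nearest face is 300 mm from the table's bounding box.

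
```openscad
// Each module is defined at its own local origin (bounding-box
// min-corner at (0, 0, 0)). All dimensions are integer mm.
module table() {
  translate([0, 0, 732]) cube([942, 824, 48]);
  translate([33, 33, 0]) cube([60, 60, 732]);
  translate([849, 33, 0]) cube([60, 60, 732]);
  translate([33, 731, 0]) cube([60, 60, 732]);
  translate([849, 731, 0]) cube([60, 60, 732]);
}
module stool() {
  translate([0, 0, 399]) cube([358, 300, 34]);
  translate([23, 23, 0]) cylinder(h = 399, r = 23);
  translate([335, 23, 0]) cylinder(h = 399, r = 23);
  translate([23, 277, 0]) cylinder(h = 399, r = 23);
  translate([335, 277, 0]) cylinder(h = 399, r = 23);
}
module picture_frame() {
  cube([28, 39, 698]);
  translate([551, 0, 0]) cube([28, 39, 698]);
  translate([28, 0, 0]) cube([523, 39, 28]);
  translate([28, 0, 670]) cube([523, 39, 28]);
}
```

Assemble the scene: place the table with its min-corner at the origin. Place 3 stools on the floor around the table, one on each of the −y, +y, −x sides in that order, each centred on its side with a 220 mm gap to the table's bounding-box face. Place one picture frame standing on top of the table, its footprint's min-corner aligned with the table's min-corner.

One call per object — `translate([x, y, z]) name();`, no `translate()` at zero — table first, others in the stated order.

table();
translate([292, -520, 0]) stool();
translate([292, 1044, 0]) stool();
translate([-578, 262, 0]) stool();
translate([0, 0, 780]) picture_frame();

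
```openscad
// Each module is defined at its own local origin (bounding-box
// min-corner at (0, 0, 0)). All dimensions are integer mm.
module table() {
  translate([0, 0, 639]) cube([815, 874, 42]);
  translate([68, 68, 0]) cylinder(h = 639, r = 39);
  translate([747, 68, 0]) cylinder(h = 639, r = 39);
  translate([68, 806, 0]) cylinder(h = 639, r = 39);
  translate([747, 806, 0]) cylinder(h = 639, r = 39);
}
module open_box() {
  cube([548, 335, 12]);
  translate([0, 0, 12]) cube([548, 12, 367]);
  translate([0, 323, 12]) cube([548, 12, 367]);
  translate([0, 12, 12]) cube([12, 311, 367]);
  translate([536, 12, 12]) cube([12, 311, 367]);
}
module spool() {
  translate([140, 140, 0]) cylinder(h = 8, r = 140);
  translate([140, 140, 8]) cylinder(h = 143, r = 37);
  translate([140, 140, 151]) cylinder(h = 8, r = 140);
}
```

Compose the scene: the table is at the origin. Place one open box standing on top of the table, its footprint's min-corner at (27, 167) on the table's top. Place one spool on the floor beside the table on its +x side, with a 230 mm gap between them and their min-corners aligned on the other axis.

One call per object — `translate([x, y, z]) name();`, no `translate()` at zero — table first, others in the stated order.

table();
translate([27, 167, 681]) open_box();
translate([1045, 0, 0]) spool();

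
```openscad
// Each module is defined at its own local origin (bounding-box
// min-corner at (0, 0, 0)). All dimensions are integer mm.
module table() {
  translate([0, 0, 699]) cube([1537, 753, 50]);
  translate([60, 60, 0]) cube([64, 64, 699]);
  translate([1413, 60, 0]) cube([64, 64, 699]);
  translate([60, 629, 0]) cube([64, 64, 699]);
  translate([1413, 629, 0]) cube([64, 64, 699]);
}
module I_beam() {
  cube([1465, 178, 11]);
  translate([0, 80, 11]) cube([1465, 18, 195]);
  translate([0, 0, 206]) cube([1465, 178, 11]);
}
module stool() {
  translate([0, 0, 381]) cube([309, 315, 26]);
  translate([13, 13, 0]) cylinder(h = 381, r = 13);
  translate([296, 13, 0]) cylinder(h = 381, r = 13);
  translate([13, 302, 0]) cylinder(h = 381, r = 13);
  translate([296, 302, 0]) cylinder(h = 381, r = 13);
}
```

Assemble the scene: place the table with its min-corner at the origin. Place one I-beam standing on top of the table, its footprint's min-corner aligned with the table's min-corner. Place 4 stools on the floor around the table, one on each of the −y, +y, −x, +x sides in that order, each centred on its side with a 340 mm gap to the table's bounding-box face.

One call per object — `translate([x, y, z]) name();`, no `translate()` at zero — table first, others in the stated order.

table();
translate([0, 0, 749]) I_beam();
translate([614, -655, 0]) stool();
translate([614, 1093, 0]) stool();
translate([-649, 219, 0]) stool();
translate([1877, 219, 0]) stool();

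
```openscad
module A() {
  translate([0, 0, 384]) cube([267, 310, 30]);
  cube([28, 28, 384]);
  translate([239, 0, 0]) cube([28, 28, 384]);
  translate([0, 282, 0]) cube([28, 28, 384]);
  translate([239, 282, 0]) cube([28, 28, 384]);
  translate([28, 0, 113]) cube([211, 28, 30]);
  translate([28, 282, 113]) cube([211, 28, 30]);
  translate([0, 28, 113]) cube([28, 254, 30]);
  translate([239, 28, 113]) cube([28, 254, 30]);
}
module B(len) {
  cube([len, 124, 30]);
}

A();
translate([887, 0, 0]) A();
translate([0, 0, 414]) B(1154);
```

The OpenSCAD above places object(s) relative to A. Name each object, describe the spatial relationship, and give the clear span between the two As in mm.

A is a stool. B is a beam. A beam spans the tops of two stools. The clear span between the two stools is 620 mm.

Second stool starts at x = 887; first ends at x = 267; clear span = 887 − 267 = 620 mm.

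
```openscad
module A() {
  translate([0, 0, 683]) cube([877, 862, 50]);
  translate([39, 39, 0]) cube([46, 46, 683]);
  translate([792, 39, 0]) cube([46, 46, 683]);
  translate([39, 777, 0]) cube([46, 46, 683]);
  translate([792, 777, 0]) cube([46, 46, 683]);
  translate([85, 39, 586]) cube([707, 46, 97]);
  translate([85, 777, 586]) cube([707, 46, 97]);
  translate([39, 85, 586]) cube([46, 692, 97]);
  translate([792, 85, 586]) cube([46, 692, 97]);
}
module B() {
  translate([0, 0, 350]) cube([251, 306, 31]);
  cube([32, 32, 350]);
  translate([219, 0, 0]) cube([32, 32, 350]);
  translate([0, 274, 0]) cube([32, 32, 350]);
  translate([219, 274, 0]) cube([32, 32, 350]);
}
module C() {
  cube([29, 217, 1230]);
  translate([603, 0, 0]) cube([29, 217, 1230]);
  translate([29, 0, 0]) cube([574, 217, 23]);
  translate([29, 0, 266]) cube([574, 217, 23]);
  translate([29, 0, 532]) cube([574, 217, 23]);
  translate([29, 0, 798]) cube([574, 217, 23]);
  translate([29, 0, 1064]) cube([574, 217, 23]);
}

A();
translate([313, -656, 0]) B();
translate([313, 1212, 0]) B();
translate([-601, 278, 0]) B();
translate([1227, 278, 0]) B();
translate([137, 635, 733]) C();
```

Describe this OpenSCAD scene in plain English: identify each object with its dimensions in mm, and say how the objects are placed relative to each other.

A is a table: top 877 mm (x) × 862 mm (y), 50 mm thick, upper face at z = 733 mm, on four 46×46 mm square legs, each inset 39 mm from the nearest pair of top edges, running from z = 0 to the bottom of the top. Four apron rails, 46 mm thick and 97 mm tall, run between adjacent legs with their top edges flush with the underside of the top and their outer faces flush with the legs' outer faces.

B is a simple wooden stool: a rectangular seat 251 mm (x) by 306 mm (y), 31 mm thick, top face at z = 381 mm, on four square legs, each 32×32 mm in cross-section. The legs rest on z = 0, each flush with a corner of the seat.

C is a bookshelf 632 mm wide overall, 217 mm deep and 1230 mm tall. The two sides are 29 mm thick vertical panels. 5 horizontal shelves of 23 mm thickness span between the inner faces of the sides; the lowest shelf sits on the floor and shelves are stacked with a clear vertical gap of 243 mm between each pair.

Four stools sit around the table at the −y, +y, −x, +x sides. The bookshelf is on top of the table.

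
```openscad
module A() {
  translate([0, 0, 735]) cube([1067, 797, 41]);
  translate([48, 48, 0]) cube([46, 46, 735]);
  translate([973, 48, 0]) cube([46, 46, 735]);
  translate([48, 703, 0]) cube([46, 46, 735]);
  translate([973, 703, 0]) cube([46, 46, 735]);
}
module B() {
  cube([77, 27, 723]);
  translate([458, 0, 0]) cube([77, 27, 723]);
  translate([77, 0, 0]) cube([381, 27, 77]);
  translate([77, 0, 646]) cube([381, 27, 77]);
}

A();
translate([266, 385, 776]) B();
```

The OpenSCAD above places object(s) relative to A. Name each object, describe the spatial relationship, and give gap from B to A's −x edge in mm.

The picture frame's min-x is at 266; the table's min-x is 0; gap = 266 mm.

A is a table. B is a picture frame. The picture frame is on top of the table, centred. The gap from the picture frame to the table's −x edge is 266 mm.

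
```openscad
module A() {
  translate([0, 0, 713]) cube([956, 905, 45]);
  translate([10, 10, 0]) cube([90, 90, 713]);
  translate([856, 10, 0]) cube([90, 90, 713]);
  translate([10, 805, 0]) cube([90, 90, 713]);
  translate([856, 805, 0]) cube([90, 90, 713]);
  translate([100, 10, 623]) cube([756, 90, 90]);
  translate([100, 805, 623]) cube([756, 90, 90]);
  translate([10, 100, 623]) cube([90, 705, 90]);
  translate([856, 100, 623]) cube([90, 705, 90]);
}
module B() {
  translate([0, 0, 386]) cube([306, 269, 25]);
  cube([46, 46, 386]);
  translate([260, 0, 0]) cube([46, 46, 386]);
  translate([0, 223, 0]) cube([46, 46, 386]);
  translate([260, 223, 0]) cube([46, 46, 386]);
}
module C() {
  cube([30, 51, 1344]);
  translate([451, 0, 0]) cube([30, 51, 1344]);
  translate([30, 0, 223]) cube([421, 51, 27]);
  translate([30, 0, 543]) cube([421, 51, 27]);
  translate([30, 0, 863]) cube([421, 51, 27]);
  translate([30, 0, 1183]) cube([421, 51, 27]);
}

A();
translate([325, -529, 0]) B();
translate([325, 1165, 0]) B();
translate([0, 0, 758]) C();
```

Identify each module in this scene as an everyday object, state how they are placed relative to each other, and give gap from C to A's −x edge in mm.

The ladder's min-x is at 0; the table's min-x is 0; gap = 0 mm.

A is a table. B is a stool. C is a ladder. Two stools sit around the table at the −y, +y sides. The ladder is on top of the table. The gap from the ladder to the table's −x edge is 0 mm.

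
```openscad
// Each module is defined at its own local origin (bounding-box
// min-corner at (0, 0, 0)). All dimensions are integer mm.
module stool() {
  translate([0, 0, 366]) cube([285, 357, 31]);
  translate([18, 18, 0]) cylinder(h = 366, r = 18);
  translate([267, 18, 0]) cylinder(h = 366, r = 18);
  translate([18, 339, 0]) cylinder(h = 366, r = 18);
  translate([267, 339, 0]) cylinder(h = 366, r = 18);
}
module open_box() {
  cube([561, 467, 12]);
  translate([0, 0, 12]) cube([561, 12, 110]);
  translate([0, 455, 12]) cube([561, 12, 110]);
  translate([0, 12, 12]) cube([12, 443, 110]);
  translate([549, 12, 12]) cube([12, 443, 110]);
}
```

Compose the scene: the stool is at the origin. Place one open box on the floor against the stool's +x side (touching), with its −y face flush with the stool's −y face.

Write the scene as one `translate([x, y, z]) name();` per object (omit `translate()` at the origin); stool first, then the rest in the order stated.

stool();
translate([285, 0, 0]) open_box();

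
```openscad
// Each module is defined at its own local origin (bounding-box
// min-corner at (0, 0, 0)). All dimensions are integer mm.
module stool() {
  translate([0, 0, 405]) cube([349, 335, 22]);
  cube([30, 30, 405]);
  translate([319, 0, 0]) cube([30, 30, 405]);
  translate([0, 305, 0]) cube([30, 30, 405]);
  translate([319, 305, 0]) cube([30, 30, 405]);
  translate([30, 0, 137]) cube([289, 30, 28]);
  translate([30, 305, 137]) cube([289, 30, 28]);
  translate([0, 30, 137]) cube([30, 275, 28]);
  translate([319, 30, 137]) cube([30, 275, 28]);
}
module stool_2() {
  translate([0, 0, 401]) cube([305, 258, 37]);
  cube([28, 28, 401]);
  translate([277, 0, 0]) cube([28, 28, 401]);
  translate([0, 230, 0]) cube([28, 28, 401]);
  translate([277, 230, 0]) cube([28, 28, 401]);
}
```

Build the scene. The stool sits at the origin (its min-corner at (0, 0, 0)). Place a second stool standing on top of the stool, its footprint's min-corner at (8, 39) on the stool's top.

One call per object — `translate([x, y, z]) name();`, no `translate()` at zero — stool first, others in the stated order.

stool();
translate([8, 39, 427]) stool_2();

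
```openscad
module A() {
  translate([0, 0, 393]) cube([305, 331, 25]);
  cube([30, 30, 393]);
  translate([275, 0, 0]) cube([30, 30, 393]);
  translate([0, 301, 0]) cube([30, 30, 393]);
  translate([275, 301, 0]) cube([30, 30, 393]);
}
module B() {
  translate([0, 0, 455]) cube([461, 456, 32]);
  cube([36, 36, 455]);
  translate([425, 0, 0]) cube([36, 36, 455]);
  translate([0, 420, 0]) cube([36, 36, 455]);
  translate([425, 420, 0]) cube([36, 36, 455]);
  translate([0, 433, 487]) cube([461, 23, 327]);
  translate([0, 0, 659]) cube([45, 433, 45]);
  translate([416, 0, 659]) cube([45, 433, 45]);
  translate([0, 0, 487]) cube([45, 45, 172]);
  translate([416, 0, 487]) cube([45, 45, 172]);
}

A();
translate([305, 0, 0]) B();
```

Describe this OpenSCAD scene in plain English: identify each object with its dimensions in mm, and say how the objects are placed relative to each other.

A is a simple wooden stool: a rectangular seat 305 mm (x) by 331 mm (y), 25 mm thick, top face at z = 418 mm, on four square legs, each 30×30 mm in cross-section. The legs rest on z = 0, each flush with a corner of the seat.

B is a chair: 461×456 mm seat, 32 mm thick, top at z = 487 mm, on four 36 mm square corner legs flush with the seat edges. A 23 mm thick backrest slab spans the full seat width, extending 327 mm above the seat top, its back face flush with the seat's +y edge. Two armrests of 45×45 mm section run along each side from the seat's front edge to the front of the backrest, top faces 217 mm above the seat top and outer faces flush with the seat's x-edges; a 45×45 mm post under the front of each armrest stands on the seat at the front corner.

The chair is against the stool's +x side, with their −y faces flush.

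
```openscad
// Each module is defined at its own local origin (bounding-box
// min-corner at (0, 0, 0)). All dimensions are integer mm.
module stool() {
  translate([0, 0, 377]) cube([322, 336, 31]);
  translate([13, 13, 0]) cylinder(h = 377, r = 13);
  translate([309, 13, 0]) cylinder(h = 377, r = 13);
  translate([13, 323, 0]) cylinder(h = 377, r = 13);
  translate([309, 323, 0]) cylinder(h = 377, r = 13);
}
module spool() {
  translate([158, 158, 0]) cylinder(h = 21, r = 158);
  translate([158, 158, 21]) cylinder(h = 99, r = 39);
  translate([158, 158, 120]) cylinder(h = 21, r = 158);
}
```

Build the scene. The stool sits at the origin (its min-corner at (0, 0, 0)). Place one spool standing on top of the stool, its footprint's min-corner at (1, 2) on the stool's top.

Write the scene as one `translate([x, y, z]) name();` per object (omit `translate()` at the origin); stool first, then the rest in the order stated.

stool();
translate([1, 2, 408]) spool();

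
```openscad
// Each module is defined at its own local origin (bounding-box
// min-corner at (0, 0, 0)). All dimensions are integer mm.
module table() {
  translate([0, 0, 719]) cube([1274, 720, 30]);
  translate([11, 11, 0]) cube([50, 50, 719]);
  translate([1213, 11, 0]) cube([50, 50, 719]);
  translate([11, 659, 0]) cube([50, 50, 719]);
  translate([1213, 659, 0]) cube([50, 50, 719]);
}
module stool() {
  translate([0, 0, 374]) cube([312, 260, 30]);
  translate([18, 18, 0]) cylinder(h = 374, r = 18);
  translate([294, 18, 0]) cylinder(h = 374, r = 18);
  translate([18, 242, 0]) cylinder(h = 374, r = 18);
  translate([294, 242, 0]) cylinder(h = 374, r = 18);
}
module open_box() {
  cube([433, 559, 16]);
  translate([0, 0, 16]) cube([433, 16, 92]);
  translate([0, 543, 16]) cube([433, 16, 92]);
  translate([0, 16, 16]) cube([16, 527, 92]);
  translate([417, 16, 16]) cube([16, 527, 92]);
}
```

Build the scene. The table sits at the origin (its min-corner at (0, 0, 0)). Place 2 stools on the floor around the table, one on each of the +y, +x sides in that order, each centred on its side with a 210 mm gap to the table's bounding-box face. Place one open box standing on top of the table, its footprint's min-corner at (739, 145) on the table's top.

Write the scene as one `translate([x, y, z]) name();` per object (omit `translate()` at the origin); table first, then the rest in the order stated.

table();
translate([481, 930, 0]) stool();
translate([1484, 230, 0]) stool();
translate([739, 145, 749]) open_box();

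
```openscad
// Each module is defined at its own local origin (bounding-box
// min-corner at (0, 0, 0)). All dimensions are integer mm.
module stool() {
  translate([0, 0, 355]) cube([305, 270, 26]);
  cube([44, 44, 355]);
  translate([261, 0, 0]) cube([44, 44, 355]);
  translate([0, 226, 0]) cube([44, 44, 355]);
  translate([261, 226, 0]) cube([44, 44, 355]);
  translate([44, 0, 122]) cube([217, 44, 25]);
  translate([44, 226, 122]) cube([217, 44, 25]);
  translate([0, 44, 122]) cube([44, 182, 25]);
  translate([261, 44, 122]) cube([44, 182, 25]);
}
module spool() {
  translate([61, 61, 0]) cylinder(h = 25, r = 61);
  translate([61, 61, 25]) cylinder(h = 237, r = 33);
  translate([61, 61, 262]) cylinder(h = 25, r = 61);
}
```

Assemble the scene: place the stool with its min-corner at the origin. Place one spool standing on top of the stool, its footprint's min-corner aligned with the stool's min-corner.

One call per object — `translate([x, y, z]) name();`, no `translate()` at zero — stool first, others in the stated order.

stool();
translate([0, 0, 381]) spool();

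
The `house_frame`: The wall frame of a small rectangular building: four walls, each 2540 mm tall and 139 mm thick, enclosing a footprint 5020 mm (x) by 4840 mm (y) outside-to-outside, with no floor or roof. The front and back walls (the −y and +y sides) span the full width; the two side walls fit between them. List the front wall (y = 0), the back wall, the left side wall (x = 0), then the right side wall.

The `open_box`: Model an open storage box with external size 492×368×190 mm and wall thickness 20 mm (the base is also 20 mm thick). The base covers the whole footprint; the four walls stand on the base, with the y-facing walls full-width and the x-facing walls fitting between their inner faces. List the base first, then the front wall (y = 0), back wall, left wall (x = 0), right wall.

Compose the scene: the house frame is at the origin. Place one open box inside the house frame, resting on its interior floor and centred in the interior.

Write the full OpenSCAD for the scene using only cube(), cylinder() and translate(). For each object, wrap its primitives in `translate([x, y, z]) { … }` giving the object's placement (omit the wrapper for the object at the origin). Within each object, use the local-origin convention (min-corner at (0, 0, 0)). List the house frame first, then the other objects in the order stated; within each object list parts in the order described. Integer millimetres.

cube([5020, 139, 2540]);
translate([0, 4701, 0]) cube([5020, 139, 2540]);
translate([0, 139, 0]) cube([139, 4562, 2540]);
translate([4881, 139, 0]) cube([139, 4562, 2540]);
translate([2264, 2236, 0]) {
  cube([492, 368, 20]);
  translate([0, 0, 20]) cube([492, 20, 170]);
  translate([0, 348, 20]) cube([492, 20, 170]);
  translate([0, 20, 20]) cube([20, 328, 170]);
  translate([472, 20, 20]) cube([20, 328, 170]);
}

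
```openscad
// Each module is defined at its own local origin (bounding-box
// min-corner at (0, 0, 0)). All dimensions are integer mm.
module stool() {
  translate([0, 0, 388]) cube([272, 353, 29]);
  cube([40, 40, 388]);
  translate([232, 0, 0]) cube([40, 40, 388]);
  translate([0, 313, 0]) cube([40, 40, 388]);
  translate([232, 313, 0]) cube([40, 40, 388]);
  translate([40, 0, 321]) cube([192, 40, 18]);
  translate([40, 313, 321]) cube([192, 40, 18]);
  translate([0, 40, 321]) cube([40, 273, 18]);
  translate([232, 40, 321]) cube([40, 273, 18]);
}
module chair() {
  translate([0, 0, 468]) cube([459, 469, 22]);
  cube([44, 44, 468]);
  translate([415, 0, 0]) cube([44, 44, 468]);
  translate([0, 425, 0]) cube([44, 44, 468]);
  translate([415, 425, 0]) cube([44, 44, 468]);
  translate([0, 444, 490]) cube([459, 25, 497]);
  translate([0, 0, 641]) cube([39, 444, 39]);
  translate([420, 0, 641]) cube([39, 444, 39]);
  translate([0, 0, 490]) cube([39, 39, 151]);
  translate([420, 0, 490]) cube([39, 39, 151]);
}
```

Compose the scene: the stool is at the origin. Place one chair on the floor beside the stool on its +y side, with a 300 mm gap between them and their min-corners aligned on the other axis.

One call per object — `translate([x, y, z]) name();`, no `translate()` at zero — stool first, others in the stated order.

stool();
translate([0, 653, 0]) chair();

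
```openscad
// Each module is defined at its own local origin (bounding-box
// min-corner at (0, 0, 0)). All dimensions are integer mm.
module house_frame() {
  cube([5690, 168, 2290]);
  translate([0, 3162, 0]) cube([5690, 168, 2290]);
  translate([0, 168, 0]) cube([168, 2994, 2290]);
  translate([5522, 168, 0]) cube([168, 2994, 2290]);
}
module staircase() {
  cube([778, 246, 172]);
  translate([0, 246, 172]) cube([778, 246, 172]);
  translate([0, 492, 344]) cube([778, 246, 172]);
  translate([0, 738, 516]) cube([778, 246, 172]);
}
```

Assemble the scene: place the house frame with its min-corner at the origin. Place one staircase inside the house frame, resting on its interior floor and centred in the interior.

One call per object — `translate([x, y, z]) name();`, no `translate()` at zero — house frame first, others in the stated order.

house_frame();
translate([2456, 1173, 0]) staircase();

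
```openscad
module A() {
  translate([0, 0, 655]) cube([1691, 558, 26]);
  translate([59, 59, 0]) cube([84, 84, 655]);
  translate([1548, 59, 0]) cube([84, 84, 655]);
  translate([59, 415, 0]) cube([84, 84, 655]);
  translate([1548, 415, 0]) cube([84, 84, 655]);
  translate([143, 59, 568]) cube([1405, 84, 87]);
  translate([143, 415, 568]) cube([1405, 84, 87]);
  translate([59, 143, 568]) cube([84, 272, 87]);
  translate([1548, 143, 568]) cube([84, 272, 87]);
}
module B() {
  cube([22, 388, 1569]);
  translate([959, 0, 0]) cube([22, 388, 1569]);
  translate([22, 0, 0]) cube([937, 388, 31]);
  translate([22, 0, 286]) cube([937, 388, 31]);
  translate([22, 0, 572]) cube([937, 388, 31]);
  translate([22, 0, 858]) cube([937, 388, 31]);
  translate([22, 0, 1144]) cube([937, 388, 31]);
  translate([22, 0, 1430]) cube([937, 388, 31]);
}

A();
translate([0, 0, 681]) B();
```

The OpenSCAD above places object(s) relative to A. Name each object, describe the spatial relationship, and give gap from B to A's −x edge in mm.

A is a table. B is a bookshelf. The bookshelf is on top of the table. The gap from the bookshelf to the table's −x edge is 0 mm.

The bookshelf's min-x is at 0; the table's min-x is 0; gap = 0 mm.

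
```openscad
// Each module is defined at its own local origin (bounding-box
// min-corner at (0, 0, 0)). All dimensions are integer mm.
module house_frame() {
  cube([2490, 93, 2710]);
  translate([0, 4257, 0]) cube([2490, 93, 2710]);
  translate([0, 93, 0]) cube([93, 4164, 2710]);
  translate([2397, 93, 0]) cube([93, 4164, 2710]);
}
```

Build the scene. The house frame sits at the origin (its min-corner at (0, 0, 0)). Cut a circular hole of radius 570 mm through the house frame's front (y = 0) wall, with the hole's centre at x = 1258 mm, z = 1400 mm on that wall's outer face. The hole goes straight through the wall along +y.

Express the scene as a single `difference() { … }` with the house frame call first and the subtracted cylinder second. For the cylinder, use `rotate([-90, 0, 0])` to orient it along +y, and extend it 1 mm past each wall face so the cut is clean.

difference() {
  house_frame();
  translate([1258, -1, 1400]) rotate([-90, 0, 0]) cylinder(h = 95, r = 570);
}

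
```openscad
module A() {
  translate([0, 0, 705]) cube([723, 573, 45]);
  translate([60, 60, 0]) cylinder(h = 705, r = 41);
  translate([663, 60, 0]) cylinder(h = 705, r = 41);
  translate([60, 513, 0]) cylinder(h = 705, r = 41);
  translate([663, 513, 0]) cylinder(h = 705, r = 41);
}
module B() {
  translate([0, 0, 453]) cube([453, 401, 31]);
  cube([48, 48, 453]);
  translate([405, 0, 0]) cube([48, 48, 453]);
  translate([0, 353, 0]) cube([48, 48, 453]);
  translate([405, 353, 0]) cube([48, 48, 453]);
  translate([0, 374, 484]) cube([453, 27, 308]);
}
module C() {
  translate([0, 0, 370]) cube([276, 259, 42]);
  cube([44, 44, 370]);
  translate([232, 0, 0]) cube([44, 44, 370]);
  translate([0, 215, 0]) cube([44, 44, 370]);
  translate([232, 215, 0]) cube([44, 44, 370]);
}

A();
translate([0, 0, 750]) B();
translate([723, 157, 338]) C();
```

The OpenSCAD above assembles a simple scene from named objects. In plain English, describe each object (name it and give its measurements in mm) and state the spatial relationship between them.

A is a table: top 723 mm (x) × 573 mm (y), 45 mm thick, upper face at z = 750 mm, on four round legs of 82 mm diameter, each leg's bounding box inset 19 mm from the nearest pair of top edges, running from z = 0 to the bottom of the top.

B is a chair: 453×401 mm seat, 31 mm thick, top at z = 484 mm, on four 48 mm square corner legs flush with the seat edges. A 27 mm thick backrest slab spans the full seat width, extending 308 mm above the seat top, its back face flush with the seat's +y edge.

C is a simple wooden stool: a rectangular seat 276 mm (x) by 259 mm (y), 42 mm thick, top face at z = 412 mm, on four square legs, each 44×44 mm in cross-section. The legs rest on z = 0, each flush with a corner of the seat.

The chair is on top of the table. The stool is beside the table with their tops flush at z = 750.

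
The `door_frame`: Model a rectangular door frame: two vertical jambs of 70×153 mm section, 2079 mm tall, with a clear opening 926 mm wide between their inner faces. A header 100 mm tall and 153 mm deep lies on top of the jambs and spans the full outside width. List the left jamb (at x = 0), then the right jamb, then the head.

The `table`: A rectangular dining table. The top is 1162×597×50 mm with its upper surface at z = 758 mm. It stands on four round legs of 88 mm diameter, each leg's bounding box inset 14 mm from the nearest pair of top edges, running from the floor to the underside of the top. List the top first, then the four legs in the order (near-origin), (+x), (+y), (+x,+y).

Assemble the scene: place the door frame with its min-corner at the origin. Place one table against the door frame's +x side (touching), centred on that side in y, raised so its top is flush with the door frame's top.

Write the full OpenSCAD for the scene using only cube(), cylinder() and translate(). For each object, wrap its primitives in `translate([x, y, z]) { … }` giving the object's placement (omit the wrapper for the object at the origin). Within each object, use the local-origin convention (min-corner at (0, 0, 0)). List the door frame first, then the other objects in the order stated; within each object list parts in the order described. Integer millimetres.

cube([70, 153, 2079]);
translate([996, 0, 0]) cube([70, 153, 2079]);
translate([0, 0, 2079]) cube([1066, 153, 100]);
translate([1066, -222, 1421]) {
  translate([0, 0, 708]) cube([1162, 597, 50]);
  translate([58, 58, 0]) cylinder(h = 708, r = 44);
  translate([1104, 58, 0]) cylinder(h = 708, r = 44);
  translate([58, 539, 0]) cylinder(h = 708, r = 44);
  translate([1104, 539, 0]) cylinder(h = 708, r = 44);
}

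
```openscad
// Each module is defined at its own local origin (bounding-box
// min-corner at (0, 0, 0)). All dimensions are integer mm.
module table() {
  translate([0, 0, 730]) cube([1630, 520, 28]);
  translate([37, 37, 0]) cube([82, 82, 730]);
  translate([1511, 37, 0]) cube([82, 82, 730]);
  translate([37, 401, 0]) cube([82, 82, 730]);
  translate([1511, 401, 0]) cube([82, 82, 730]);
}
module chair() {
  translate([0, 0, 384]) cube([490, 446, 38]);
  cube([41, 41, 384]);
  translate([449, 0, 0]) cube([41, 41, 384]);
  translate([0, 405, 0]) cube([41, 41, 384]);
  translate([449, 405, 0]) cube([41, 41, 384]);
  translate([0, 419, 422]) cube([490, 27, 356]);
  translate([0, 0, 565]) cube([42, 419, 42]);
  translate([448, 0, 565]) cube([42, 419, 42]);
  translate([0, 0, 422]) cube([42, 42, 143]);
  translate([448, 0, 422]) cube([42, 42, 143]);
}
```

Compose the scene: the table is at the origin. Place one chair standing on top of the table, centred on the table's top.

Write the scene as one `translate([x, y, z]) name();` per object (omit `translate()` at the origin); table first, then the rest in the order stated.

table();
translate([570, 37, 758]) chair();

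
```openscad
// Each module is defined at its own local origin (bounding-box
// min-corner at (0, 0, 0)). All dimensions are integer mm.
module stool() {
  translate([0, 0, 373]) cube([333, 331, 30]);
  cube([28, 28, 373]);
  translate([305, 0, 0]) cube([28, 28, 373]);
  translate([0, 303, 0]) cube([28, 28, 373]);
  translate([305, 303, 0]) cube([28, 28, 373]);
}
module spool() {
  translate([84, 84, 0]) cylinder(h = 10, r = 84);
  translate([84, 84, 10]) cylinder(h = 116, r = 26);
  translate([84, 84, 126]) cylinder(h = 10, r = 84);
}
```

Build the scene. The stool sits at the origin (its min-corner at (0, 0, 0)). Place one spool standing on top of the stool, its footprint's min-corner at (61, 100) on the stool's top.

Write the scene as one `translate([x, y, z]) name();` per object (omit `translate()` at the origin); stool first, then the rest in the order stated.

stool();
translate([61, 100, 403]) spool();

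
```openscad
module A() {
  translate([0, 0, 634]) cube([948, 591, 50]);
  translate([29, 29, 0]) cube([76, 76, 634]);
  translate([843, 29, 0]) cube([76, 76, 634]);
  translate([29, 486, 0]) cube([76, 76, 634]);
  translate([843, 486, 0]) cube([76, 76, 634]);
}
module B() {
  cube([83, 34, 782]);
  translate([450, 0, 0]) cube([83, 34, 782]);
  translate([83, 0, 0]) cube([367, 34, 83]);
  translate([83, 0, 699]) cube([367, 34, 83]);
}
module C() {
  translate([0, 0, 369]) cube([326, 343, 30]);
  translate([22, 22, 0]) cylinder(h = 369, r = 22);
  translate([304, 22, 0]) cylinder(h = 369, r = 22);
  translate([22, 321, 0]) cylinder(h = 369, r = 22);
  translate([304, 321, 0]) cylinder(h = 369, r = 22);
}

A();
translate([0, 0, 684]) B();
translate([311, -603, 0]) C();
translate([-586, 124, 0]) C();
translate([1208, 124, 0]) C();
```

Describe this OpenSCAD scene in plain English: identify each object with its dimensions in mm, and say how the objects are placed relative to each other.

A is a table: top 948 mm (x) × 591 mm (y), 50 mm thick, upper face at z = 684 mm, on four 76×76 mm square legs, each inset 29 mm from the nearest pair of top edges, running from z = 0 to the bottom of the top.

B is a rectangular picture frame lying in the x–z plane (depth along y). The opening is 367 mm wide (x) by 616 mm tall (z), surrounded by a border 83 mm wide on all four sides. The frame is 34 mm deep and is made of two full-height vertical stiles with two horizontal rails fitted between them.

C is a four-legged stool. The seat is 326×343 mm, 30 mm thick, top at z = 399 mm. It stands on four round legs, each 44 mm in diameter, from z = 0 to the seat underside, each leg's axis is inset half a diameter from the nearest pair of seat edges (so the leg's bounding box is flush with the corner).

The picture frame is on top of the table. Three stools sit around the table at the −y, −x, +x sides.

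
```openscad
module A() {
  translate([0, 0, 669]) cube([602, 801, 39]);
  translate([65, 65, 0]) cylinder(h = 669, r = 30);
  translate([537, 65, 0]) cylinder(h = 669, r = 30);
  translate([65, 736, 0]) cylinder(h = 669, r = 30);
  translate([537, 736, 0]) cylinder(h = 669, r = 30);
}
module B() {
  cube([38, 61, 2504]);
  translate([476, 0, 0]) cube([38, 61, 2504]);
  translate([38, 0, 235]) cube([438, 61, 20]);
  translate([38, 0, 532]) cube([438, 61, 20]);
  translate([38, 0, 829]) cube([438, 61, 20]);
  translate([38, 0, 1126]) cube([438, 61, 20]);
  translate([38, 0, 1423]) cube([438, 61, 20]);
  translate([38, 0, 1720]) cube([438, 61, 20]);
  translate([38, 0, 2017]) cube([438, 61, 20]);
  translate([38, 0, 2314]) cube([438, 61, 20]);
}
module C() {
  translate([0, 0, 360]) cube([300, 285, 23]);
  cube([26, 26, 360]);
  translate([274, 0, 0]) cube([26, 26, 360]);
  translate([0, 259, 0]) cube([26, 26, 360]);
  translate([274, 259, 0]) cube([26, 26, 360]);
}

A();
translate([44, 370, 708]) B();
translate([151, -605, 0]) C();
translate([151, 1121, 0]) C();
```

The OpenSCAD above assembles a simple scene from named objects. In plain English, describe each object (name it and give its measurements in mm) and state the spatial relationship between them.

A is a table with a 602×801 mm rectangular top, 39 mm thick, top surface at z = 708 mm, supported by four round legs of 60 mm diameter, each leg's bounding box inset 35 mm from the nearest pair of top edges, running from the floor.

B is a wooden ladder with two side rails of 38×61 mm section and 2504 mm height, set 514 mm apart overall. Between them run 8 rectangular rungs (61 mm deep, 20 mm thick), front faces flush with the rails' −y face. The bottom of the first rung is 235 mm above the floor and each subsequent rung is 297 mm higher than the one below.

C is a four-legged stool. The seat is a 300×285×23 mm slab whose top surface is at z = 383 mm; four square legs, each 26×26 mm in cross-section, run from the floor (z = 0) to the underside of the seat, each flush with a corner of the seat.

The ladder is on top of the table, centred. Two stools sit around the table at the −y, +y sides.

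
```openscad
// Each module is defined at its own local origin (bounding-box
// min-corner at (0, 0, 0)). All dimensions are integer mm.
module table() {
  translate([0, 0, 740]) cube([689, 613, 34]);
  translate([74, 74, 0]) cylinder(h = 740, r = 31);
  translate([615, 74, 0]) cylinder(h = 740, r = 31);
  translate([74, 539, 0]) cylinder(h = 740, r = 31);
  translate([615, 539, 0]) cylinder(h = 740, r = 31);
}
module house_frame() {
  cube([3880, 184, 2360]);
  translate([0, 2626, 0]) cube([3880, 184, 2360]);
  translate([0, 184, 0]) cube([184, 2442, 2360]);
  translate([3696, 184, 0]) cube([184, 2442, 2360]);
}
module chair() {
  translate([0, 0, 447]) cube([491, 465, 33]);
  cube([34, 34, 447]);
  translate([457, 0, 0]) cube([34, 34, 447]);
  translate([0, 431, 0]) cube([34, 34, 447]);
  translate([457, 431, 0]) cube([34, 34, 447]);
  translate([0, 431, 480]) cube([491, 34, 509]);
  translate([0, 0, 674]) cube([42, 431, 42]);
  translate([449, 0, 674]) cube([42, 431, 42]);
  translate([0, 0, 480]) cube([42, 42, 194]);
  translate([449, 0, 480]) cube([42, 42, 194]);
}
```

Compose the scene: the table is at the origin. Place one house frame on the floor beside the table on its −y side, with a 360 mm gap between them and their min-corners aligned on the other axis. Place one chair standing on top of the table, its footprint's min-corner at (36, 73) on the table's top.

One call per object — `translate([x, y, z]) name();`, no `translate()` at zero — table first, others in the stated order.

table();
translate([0, -3170, 0]) house_frame();
translate([36, 73, 774]) chair();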